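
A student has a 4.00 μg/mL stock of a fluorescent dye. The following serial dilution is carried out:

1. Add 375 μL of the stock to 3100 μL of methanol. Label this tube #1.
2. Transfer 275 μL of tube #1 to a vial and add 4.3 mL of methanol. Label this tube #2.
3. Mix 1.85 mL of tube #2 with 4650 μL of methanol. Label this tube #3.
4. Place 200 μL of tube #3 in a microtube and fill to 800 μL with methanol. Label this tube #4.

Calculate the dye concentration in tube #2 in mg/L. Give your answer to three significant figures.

Step 1: 375 μL + 3100 μL = 3475 μL total → factor 3475/375 = 9.2667
Step 2: 275 μL + 4.3 mL = 4575 μL total → factor 4575/275 = 16.636
Dilution factor through tube #2 = 9.2667 × 16.636 = 154.16
[tube #2] = 4.00 μg/mL / 154.16 = 0.02595 μg/mL = 0.0259 mg/L

0.0259 mg/L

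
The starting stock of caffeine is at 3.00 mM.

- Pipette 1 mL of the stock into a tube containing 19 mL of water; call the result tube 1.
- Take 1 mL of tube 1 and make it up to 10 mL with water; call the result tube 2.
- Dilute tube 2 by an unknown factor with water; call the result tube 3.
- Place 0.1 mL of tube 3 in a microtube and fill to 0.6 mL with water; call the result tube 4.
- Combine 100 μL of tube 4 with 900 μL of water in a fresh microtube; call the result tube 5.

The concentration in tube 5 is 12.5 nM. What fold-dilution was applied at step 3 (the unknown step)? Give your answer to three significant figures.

Step 1: 1 mL + 19 mL = 20 mL total → factor 20/1 = 20
Step 2: 1 mL brought to 10 mL → factor 10/1 = 10
Step 3: unknown factor x
Step 4: 0.1 mL brought to 0.6 mL → factor 0.6/0.1 = 6
Step 5: 100 μL + 900 μL = 1000 μL total → factor 1000/100 = 10
Product of known-step factors = 12000
Overall factor = 3.00 mM / (12.5 nM) = 2.4 × 10^5
x = 2.4 × 10^5 / 12000 = 20.0

20.0-fold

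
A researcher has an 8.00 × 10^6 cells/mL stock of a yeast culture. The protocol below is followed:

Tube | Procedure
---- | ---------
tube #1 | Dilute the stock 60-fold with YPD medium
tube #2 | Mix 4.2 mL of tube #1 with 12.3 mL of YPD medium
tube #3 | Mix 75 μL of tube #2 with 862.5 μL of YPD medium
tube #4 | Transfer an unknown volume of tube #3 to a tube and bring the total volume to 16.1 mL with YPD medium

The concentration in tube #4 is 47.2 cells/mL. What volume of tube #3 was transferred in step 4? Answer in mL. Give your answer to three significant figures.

Step 1: 60-fold → factor 60
Step 2: 4.2 mL + 12.3 mL = 16.5 mL total → factor 16.5/4.2 = 3.9286
Step 3: 75 μL + 862.5 μL = 937.5 μL total → factor 937.5/75 = 12.5
Step 4: v brought to 16.1 mL → factor = 16.1 mL/v
Product of known-step factors = 2946.4
Overall factor = 8.00 × 10^6 cells/mL / (47.2 cells/mL) = 1.6949 × 10^5
Step-4 factor = 1.6949 × 10^5 / 2946.4 = 57.524
v = 16.1 mL / 57.524 = 0.280 mL

0.280 mL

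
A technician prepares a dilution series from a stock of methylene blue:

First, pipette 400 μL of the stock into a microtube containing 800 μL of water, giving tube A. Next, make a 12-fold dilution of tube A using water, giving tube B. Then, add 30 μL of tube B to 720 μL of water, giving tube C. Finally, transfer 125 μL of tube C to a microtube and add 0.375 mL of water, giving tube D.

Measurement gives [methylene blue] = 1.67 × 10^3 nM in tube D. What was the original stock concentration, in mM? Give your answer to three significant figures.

Step 1: 400 μL + 800 μL = 1200 μL total → factor 1200/400 = 3
Step 2: 12-fold → factor 12
Step 3: 30 μL + 720 μL = 750 μL total → factor 750/30 = 25
Step 4: 125 μL + 0.375 mL = 500 μL total → factor 500/125 = 4
Overall dilution factor = 3 × 12 × 25 × 4 = 3600
Stock = 1.67 × 10^3 nM × 3600 = 6.012 × 10^6 nM = 6.01 mM

6.01 mM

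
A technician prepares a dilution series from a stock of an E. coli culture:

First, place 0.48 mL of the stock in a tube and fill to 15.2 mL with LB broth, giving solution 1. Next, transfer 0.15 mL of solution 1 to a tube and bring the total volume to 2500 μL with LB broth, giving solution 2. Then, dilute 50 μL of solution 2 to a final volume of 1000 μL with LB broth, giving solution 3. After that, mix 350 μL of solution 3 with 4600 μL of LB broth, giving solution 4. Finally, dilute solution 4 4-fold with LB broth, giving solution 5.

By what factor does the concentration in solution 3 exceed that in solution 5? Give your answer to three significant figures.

Step 1: 0.48 mL brought to 15.2 mL → factor 15.2/0.48 = 31.667
Step 2: 0.15 mL brought to 2500 μL → factor 2.5/0.15 = 16.667
Step 3: 50 μL brought to 1000 μL → factor 1000/50 = 20
Step 4: 350 μL + 4600 μL = 4950 μL total → factor 4950/350 = 14.143
Step 5: 4-fold → factor 4
Dilution factor to solution 3 = 10556; to solution 5 = 5.9714 × 10^5
[solution 3]/[solution 5] = (factor to solution 5)/(factor to solution 3) = 5.9714 × 10^5/10556 = 56.6

56.6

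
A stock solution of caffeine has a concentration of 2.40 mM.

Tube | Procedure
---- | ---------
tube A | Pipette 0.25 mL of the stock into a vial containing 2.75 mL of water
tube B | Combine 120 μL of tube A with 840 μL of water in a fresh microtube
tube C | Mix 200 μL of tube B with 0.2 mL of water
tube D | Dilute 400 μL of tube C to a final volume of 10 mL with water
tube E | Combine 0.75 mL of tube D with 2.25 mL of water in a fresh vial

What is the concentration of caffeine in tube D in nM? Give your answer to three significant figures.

Step 1: 0.25 mL + 2.75 mL = 3 mL total → factor 3/0.25 = 12
Step 2: 120 μL + 840 μL = 960 μL total → factor 960/120 = 8
Step 3: 200 μL + 0.2 mL = 400 μL total → factor 400/200 = 2
Step 4: 400 μL brought to 10 mL → factor 10000/400 = 25
Dilution factor through tube D = 12 × 8 × 2 × 25 = 4800
[tube D] = 2.40 mM / 4800 = 0.0005000 mM = 500 nM

500 nM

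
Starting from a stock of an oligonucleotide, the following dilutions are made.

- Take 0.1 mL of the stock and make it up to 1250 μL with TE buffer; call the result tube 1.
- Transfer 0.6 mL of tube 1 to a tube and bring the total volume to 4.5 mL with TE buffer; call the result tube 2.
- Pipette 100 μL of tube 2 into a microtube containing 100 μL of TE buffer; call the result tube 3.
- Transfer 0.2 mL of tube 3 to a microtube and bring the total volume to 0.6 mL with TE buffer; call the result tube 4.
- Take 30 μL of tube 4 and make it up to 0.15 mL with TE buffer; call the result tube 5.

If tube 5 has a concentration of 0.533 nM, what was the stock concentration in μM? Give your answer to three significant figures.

Step 1: 0.1 mL brought to 1250 μL → factor 1.25/0.1 = 12.5
Step 2: 0.6 mL brought to 4.5 mL → factor 4.5/0.6 = 7.5
Step 3: 100 μL + 100 μL = 200 μL total → factor 200/100 = 2
Step 4: 0.2 mL brought to 0.6 mL → factor 0.6/0.2 = 3
Step 5: 30 μL brought to 0.15 mL → factor 150/30 = 5
Overall dilution factor = 12.5 × 7.5 × 2 × 3 × 5 = 2812.5
Stock = 0.533 nM × 2812.5 = 1499 nM = 1.50 μM

1.50 μM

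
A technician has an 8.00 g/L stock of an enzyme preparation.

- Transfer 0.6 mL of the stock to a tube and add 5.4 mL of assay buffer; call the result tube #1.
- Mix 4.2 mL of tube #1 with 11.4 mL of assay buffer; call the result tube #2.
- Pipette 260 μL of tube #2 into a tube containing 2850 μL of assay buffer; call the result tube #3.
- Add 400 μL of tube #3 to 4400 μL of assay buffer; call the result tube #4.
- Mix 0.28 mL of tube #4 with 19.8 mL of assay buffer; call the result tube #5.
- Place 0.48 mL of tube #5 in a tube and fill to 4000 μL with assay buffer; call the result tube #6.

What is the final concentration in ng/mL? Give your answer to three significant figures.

Step 1: 0.6 mL + 5.4 mL = 6 mL total → factor 6/0.6 = 10
Step 2: 4.2 mL + 11.4 mL = 15.6 mL total → factor 15.6/4.2 = 3.7143
Step 3: 260 μL + 2850 μL = 3110 μL total → factor 3110/260 = 11.962
Step 4: 400 μL + 4400 μL = 4800 μL total → factor 4800/400 = 12
Step 5: 0.28 mL + 19.8 mL = 20.08 mL total → factor 20.08/0.28 = 71.714
Step 6: 0.48 mL brought to 4000 μL → factor 4/0.48 = 8.3333
Overall dilution factor = 10 × 3.7143 × 11.962 × 12 × 71.714 × 8.3333 = 3.1862 × 10^6
Final = 8.00 g/L / 3.1862 × 10^6 = 2.511 × 10^-6 g/L = 2.51 ng/mL

2.51 ng/mL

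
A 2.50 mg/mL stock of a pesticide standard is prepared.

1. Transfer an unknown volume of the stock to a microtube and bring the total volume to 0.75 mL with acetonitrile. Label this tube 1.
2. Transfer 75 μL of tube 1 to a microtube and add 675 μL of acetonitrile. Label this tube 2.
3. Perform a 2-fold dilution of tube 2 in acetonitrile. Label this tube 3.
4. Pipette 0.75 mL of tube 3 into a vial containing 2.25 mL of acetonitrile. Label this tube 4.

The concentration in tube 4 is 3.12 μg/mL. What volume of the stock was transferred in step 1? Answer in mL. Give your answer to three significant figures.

Step 1: v brought to 0.75 mL → factor = 0.75 mL/v
Step 2: 75 μL + 675 μL = 750 μL total → factor 750/75 = 10
Step 3: 2-fold → factor 2
Step 4: 0.75 mL + 2.25 mL = 3 mL total → factor 3/0.75 = 4
Product of known-step factors = 80
Overall factor = 2.50 mg/mL / (3.12 μg/mL) = 801.28
Step-1 factor = 801.28 / 80 = 10.016
v = 0.75 mL / 10.016 = 0.0749 mL

0.0749 mL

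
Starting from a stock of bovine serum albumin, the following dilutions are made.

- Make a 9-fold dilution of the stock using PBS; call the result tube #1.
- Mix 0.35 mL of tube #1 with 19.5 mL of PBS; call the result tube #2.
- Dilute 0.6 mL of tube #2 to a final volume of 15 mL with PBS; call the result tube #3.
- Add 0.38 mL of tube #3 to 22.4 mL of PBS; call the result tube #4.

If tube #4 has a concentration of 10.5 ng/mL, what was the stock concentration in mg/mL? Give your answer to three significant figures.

8.03 mg/mL

Step 1: 9-fold → factor 9
Step 2: 0.35 mL + 19.5 mL = 19.85 mL total → factor 19.85/0.35 = 56.714
Step 3: 0.6 mL brought to 15 mL → factor 15/0.6 = 25
Step 4: 0.38 mL + 22.4 mL = 22.78 mL total → factor 22.78/0.38 = 59.947
Overall dilution factor = 9 × 56.714 × 25 × 59.947 = 7.6497 × 10^5
Stock = 10.5 ng/mL × 7.6497 × 10^5 = 8.032 × 10^6 ng/mL = 8.03 mg/mL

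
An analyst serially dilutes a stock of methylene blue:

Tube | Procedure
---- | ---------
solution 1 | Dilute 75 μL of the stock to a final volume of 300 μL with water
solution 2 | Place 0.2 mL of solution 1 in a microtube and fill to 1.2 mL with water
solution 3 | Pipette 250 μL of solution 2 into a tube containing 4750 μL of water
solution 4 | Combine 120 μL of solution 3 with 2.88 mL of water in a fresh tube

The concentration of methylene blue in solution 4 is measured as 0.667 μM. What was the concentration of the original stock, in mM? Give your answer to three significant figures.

8.00 mM

Step 1: 75 μL brought to 300 μL → factor 300/75 = 4
Step 2: 0.2 mL brought to 1.2 mL → factor 1.2/0.2 = 6
Step 3: 250 μL + 4750 μL = 5000 μL total → factor 5000/250 = 20
Step 4: 120 μL + 2.88 mL = 3000 μL total → factor 3000/120 = 25
Overall dilution factor = 4 × 6 × 20 × 25 = 12000
Stock = 0.667 μM × 12000 = 8004 μM = 8.00 mM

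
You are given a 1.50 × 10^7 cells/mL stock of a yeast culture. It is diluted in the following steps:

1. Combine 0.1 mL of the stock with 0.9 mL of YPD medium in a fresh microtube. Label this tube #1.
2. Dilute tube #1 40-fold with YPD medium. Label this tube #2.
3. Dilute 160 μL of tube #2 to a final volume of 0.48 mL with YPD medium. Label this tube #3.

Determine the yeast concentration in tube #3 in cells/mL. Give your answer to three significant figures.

Step 1: 0.1 mL + 0.9 mL = 1 mL total → factor 1/0.1 = 10
Step 2: 40-fold → factor 40
Step 3: 160 μL brought to 0.48 mL → factor 480/160 = 3
Overall dilution factor = 10 × 40 × 3 = 1200
Final = 1.50 × 10^7 cells/mL / 1200 = 1.25 × 10^4 cells/mL

1.25 × 10^4 cells/mL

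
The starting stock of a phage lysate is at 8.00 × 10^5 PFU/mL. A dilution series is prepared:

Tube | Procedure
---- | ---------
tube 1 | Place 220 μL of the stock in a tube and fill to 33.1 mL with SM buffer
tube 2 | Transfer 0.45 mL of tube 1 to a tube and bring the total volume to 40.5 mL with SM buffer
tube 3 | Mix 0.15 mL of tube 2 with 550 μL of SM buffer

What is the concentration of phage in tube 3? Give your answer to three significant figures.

Step 1: 220 μL brought to 33.1 mL → factor 33100/220 = 150.45
Step 2: 0.45 mL brought to 40.5 mL → factor 40.5/0.45 = 90
Step 3: 0.15 mL + 550 μL = 0.7 mL total → factor 0.7/0.15 = 4.6667
Overall dilution factor = 150.45 × 90 × 4.6667 = 63191
Final = 8.00 × 10^5 PFU/mL / 63191 = 12.7 PFU/mL

12.7 PFU/mL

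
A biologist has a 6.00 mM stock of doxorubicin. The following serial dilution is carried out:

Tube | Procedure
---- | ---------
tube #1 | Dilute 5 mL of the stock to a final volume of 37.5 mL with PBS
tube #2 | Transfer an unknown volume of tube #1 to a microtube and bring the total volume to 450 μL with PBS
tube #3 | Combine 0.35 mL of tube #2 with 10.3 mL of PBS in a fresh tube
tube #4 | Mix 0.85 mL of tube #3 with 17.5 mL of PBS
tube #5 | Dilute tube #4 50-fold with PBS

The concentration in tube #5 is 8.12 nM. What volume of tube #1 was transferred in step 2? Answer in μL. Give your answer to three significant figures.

Step 1: 5 mL brought to 37.5 mL → factor 37.5/5 = 7.5
Step 2: v brought to 450 μL → factor = 450 μL/v
Step 3: 0.35 mL + 10.3 mL = 10.65 mL total → factor 10.65/0.35 = 30.429
Step 4: 0.85 mL + 17.5 mL = 18.35 mL total → factor 18.35/0.85 = 21.588
Step 5: 50-fold → factor 50
Product of known-step factors = 2.4634 × 10^5
Overall factor = 6.00 mM / (8.12 nM) = 7.3892 × 10^5
Step-2 factor = 7.3892 × 10^5 / 2.4634 × 10^5 = 2.9996
v = 450 μL / 2.9996 = 150 μL

150 μL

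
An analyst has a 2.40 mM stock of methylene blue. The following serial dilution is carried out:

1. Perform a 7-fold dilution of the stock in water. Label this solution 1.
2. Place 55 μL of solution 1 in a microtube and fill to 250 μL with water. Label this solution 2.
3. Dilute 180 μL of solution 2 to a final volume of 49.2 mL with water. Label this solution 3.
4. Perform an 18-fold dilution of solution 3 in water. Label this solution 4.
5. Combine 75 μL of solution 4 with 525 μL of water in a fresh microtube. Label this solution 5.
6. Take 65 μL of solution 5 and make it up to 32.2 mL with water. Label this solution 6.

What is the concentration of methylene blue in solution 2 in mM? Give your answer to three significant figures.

Step 1: 7-fold → factor 7
Step 2: 55 μL brought to 250 μL → factor 250/55 = 4.5455
Dilution factor through solution 2 = 7 × 4.5455 = 31.818
[solution 2] = 2.40 mM / 31.818 = 0.0754 mM

0.0754 mM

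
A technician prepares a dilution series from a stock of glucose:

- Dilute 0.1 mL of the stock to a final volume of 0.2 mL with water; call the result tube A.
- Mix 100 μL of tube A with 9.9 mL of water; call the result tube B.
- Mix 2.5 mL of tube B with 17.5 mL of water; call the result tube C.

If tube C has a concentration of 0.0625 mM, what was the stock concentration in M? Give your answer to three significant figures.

0.100 M

Step 1: 0.1 mL brought to 0.2 mL → factor 0.2/0.1 = 2
Step 2: 100 μL + 9.9 mL = 10000 μL total → factor 10000/100 = 100
Step 3: 2.5 mL + 17.5 mL = 20 mL total → factor 20/2.5 = 8
Overall dilution factor = 2 × 100 × 8 = 1600
Stock = 0.0625 mM × 1600 = 100.0 mM = 0.100 M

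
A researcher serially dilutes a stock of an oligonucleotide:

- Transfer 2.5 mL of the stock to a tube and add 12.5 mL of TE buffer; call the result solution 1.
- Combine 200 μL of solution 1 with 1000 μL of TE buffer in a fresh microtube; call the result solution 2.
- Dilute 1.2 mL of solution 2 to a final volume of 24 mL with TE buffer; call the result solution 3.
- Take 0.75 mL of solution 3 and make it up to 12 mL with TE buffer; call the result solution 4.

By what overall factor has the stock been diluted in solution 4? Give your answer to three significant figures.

Step 1: 2.5 mL + 12.5 mL = 15 mL total → factor 15/2.5 = 6
Step 2: 200 μL + 1000 μL = 1200 μL total → factor 1200/200 = 6
Step 3: 1.2 mL brought to 24 mL → factor 24/1.2 = 20
Step 4: 0.75 mL brought to 12 mL → factor 12/0.75 = 16
Overall dilution factor = 6 × 6 × 20 × 16 = 11520

1.15 × 10^4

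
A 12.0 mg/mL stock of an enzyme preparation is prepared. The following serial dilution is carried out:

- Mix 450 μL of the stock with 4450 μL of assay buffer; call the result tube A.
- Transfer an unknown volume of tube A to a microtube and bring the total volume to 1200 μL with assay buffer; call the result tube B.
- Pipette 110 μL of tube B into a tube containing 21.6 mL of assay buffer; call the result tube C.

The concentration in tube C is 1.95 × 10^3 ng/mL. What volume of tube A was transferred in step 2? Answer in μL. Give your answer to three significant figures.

Step 1: 450 μL + 4450 μL = 4900 μL total → factor 4900/450 = 10.889
Step 2: v brought to 1200 μL → factor = 1200 μL/v
Step 3: 110 μL + 21.6 mL = 21710 μL total → factor 21710/110 = 197.36
Product of known-step factors = 2149.1
Overall factor = 12.0 mg/mL / (1.95 × 10^3 ng/mL) = 6153.8
Step-2 factor = 6153.8 / 2149.1 = 2.8635
v = 1200 μL / 2.8635 = 419 μL

419 μL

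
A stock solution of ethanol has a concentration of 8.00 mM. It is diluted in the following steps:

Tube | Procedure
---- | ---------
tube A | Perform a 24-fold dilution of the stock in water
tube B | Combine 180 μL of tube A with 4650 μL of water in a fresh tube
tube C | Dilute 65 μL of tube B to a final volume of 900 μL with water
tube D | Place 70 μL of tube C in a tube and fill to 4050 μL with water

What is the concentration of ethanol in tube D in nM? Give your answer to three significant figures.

15.5 nM

Step 1: 24-fold → factor 24
Step 2: 180 μL + 4650 μL = 4830 μL total → factor 4830/180 = 26.833
Step 3: 65 μL brought to 900 μL → factor 900/65 = 13.846
Step 4: 70 μL brought to 4050 μL → factor 4050/70 = 57.857
Overall dilution factor = 24 × 26.833 × 13.846 × 57.857 = 5.1591 × 10^5
Final = 8.00 mM / 5.1591 × 10^5 = 1.551 × 10^-5 mM = 15.5 nM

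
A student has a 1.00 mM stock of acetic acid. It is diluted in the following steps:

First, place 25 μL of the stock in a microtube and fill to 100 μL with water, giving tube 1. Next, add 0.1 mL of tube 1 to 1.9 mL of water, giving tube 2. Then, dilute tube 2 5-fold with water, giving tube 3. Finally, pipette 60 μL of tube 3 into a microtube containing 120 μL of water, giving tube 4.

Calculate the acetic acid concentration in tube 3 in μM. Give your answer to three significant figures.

2.50 μM

Step 1: 25 μL brought to 100 μL → factor 100/25 = 4
Step 2: 0.1 mL + 1.9 mL = 2 mL total → factor 2/0.1 = 20
Step 3: 5-fold → factor 5
Dilution factor through tube 3 = 4 × 20 × 5 = 400
[tube 3] = 1.00 mM / 400 = 0.002500 mM = 2.50 μM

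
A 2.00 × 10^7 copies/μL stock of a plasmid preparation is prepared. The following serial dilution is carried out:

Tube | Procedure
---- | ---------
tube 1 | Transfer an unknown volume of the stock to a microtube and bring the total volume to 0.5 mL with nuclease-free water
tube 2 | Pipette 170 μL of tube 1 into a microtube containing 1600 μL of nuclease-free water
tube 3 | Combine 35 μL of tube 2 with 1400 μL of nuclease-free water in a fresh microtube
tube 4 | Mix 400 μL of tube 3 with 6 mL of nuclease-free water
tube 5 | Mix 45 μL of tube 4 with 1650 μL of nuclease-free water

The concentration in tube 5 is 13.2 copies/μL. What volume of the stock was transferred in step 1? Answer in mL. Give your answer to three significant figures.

Step 1: v brought to 0.5 mL → factor = 0.5 mL/v
Step 2: 170 μL + 1600 μL = 1770 μL total → factor 1770/170 = 10.412
Step 3: 35 μL + 1400 μL = 1435 μL total → factor 1435/35 = 41
Step 4: 400 μL + 6 mL = 6400 μL total → factor 6400/400 = 16
Step 5: 45 μL + 1650 μL = 1695 μL total → factor 1695/45 = 37.667
Product of known-step factors = 2.5727 × 10^5
Overall factor = 2.00 × 10^7 copies/μL / (13.2 copies/μL) = 1.5152 × 10^6
Step-1 factor = 1.5152 × 10^6 / 2.5727 × 10^5 = 5.8894
v = 0.5 mL / 5.8894 = 0.0849 mL

0.0849 mL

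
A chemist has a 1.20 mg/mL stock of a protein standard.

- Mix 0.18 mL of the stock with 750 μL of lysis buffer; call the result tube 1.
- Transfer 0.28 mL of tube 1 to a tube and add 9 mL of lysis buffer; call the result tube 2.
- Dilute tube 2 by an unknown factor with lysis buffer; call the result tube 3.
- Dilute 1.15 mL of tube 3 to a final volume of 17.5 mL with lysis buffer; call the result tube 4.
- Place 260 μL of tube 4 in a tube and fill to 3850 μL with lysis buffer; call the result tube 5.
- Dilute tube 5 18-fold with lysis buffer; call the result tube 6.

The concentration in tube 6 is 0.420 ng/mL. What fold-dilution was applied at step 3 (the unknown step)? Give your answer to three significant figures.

Step 1: 0.18 mL + 750 μL = 0.93 mL total → factor 0.93/0.18 = 5.1667
Step 2: 0.28 mL + 9 mL = 9.28 mL total → factor 9.28/0.28 = 33.143
Step 3: unknown factor x
Step 4: 1.15 mL brought to 17.5 mL → factor 17.5/1.15 = 15.217
Step 5: 260 μL brought to 3850 μL → factor 3850/260 = 14.808
Step 6: 18-fold → factor 18
Product of known-step factors = 6.9455 × 10^5
Overall factor = 1.20 mg/mL / (0.420 ng/mL) = 2.8571 × 10^6
x = 2.8571 × 10^6 / 6.9455 × 10^5 = 4.11

4.11-fold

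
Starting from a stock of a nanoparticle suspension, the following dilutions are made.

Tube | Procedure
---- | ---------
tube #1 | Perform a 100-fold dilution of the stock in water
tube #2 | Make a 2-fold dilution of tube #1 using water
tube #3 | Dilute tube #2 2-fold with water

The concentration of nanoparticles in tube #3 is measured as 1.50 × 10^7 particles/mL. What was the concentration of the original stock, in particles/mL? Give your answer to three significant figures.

Step 1: 100-fold → factor 100
Step 2: 2-fold → factor 2
Step 3: 2-fold → factor 2
Overall dilution factor = 100 × 2 × 2 = 400
Stock = 1.50 × 10^7 particles/mL × 400 = 6.00 × 10^9 particles/mL

6.00 × 10^9 particles/mL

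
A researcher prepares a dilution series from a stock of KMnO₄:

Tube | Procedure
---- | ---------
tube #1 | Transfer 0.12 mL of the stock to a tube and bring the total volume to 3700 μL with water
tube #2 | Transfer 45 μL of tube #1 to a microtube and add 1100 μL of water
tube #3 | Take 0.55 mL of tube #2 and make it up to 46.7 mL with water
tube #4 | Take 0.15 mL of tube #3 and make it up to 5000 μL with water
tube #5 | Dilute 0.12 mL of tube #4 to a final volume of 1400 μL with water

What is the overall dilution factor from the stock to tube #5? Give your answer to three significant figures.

2.59 × 10^7

Step 1: 0.12 mL brought to 3700 μL → factor 3.7/0.12 = 30.833
Step 2: 45 μL + 1100 μL = 1145 μL total → factor 1145/45 = 25.444
Step 3: 0.55 mL brought to 46.7 mL → factor 46.7/0.55 = 84.909
Step 4: 0.15 mL brought to 5000 μL → factor 5/0.15 = 33.333
Step 5: 0.12 mL brought to 1400 μL → factor 1.4/0.12 = 11.667
Overall dilution factor = 30.833 × 25.444 × 84.909 × 33.333 × 11.667 = 2.5906 × 10^7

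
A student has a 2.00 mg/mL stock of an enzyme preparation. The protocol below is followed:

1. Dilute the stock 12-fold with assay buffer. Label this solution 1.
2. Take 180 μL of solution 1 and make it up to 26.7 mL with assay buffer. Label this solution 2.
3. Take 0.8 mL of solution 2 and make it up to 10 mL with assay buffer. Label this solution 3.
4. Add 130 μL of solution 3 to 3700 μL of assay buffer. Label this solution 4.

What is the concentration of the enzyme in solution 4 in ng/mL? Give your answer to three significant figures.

3.05 ng/mL

Step 1: 12-fold → factor 12
Step 2: 180 μL brought to 26.7 mL → factor 26700/180 = 148.33
Step 3: 0.8 mL brought to 10 mL → factor 10/0.8 = 12.5
Step 4: 130 μL + 3700 μL = 3830 μL total → factor 3830/130 = 29.462
Overall dilution factor = 12 × 148.33 × 12.5 × 29.462 = 6.5552 × 10^5
Final = 2.00 mg/mL / 6.5552 × 10^5 = 3.051 × 10^-6 mg/mL = 3.05 ng/mL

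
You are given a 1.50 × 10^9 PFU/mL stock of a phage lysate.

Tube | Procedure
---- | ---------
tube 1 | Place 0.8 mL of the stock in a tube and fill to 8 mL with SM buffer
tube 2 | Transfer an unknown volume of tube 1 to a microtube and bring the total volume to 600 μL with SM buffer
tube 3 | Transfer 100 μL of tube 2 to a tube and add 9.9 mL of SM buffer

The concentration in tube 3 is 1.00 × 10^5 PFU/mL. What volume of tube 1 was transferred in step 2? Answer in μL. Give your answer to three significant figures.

Step 1: 0.8 mL brought to 8 mL → factor 8/0.8 = 10
Step 2: v brought to 600 μL → factor = 600 μL/v
Step 3: 100 μL + 9.9 mL = 10000 μL total → factor 10000/100 = 100
Product of known-step factors = 1000
Overall factor = 1.50 × 10^9 PFU/mL / (1.00 × 10^5 PFU/mL) = 15000
Step-2 factor = 15000 / 1000 = 15
v = 600 μL / 15 = 40.0 μL

40.0 μL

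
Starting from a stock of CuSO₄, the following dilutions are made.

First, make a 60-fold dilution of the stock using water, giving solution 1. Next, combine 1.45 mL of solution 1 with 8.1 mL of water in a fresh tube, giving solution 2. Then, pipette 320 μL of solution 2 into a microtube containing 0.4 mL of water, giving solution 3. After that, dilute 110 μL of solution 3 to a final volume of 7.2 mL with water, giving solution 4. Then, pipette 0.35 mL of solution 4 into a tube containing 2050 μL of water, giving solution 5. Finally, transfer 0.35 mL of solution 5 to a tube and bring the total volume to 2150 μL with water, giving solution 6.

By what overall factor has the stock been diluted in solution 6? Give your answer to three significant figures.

Step 1: 60-fold → factor 60
Step 2: 1.45 mL + 8.1 mL = 9.55 mL total → factor 9.55/1.45 = 6.5862
Step 3: 320 μL + 0.4 mL = 720 μL total → factor 720/320 = 2.25
Step 4: 110 μL brought to 7.2 mL → factor 7200/110 = 65.455
Step 5: 0.35 mL + 2050 μL = 2.4 mL total → factor 2.4/0.35 = 6.8571
Step 6: 0.35 mL brought to 2150 μL → factor 2.15/0.35 = 6.1429
Overall dilution factor = 60 × 6.5862 × 2.25 × 65.455 × 6.8571 × 6.1429 = 2.4514 × 10^6

2.45 × 10^6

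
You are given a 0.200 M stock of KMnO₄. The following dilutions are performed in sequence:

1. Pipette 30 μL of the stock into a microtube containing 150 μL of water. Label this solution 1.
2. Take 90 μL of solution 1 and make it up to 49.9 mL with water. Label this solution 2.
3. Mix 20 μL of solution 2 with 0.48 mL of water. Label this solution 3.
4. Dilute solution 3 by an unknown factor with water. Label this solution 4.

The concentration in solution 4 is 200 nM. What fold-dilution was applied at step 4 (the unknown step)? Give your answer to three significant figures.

12.0-fold

Step 1: 30 μL + 150 μL = 180 μL total → factor 180/30 = 6
Step 2: 90 μL brought to 49.9 mL → factor 49900/90 = 554.44
Step 3: 20 μL + 0.48 mL = 500 μL total → factor 500/20 = 25
Step 4: unknown factor x
Product of known-step factors = 83167
Overall factor = 0.200 M / (200 nM) = 1 × 10^6
x = 1 × 10^6 / 83167 = 12.0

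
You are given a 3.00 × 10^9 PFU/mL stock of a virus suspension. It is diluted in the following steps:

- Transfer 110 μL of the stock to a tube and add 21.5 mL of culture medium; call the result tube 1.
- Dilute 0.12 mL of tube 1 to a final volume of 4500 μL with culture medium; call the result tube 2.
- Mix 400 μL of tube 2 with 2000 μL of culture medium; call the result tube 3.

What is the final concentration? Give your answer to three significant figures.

6.79 × 10^4 PFU/mL

Step 1: 110 μL + 21.5 mL = 21610 μL total → factor 21610/110 = 196.45
Step 2: 0.12 mL brought to 4500 μL → factor 4.5/0.12 = 37.5
Step 3: 400 μL + 2000 μL = 2400 μL total → factor 2400/400 = 6
Overall dilution factor = 196.45 × 37.5 × 6 = 44202
Final = 3.00 × 10^9 PFU/mL / 44202 = 6.79 × 10^4 PFU/mL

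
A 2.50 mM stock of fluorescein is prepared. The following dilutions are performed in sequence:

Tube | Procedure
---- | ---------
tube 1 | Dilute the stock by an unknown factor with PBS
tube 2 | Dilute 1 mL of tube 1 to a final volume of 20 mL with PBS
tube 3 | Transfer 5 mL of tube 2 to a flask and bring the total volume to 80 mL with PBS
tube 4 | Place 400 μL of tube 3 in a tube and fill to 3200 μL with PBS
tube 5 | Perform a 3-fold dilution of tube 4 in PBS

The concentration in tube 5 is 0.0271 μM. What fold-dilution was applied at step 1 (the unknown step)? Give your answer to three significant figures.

12.0-fold

Step 1: unknown factor x
Step 2: 1 mL brought to 20 mL → factor 20/1 = 20
Step 3: 5 mL brought to 80 mL → factor 80/5 = 16
Step 4: 400 μL brought to 3200 μL → factor 3200/400 = 8
Step 5: 3-fold → factor 3
Product of known-step factors = 7680
Overall factor = 2.50 mM / (0.0271 μM) = 92251
x = 92251 / 7680 = 12.0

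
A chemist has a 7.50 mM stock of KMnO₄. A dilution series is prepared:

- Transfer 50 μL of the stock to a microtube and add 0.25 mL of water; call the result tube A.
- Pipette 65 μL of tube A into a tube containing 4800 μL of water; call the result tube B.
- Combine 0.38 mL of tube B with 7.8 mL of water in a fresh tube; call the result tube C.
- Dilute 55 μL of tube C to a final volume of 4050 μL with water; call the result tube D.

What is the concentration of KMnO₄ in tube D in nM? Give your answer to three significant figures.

10.5 nM

Step 1: 50 μL + 0.25 mL = 300 μL total → factor 300/50 = 6
Step 2: 65 μL + 4800 μL = 4865 μL total → factor 4865/65 = 74.846
Step 3: 0.38 mL + 7.8 mL = 8.18 mL total → factor 8.18/0.38 = 21.526
Step 4: 55 μL brought to 4050 μL → factor 4050/55 = 73.636
Overall dilution factor = 6 × 74.846 × 21.526 × 73.636 = 7.1184 × 10^5
Final = 7.50 mM / 7.1184 × 10^5 = 1.054 × 10^-5 mM = 10.5 nM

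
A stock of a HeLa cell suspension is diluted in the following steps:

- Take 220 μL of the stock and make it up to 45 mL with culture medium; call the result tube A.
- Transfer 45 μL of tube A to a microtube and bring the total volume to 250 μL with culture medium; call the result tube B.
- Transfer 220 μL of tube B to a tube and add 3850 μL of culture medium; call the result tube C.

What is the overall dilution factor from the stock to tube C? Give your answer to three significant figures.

Step 1: 220 μL brought to 45 mL → factor 45000/220 = 204.55
Step 2: 45 μL brought to 250 μL → factor 250/45 = 5.5556
Step 3: 220 μL + 3850 μL = 4070 μL total → factor 4070/220 = 18.5
Overall dilution factor = 204.55 × 5.5556 × 18.5 = 21023

2.10 × 10^4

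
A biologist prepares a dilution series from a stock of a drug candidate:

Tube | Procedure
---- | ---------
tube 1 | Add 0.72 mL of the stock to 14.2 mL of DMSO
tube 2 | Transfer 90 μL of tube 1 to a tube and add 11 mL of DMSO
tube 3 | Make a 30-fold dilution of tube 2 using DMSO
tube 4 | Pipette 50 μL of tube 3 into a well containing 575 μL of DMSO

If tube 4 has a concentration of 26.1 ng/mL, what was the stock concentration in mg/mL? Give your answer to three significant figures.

25.0 mg/mL

Step 1: 0.72 mL + 14.2 mL = 14.92 mL total → factor 14.92/0.72 = 20.722
Step 2: 90 μL + 11 mL = 11090 μL total → factor 11090/90 = 123.22
Step 3: 30-fold → factor 30
Step 4: 50 μL + 575 μL = 625 μL total → factor 625/50 = 12.5
Overall dilution factor = 20.722 × 123.22 × 30 × 12.5 = 9.5754 × 10^5
Stock = 26.1 ng/mL × 9.5754 × 10^5 = 2.499 × 10^7 ng/mL = 25.0 mg/mL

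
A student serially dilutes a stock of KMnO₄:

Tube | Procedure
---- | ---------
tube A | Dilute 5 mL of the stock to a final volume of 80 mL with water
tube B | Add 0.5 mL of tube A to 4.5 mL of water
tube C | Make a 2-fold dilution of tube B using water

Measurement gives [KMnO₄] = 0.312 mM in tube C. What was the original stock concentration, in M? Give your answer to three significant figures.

0.0998 M

Step 1: 5 mL brought to 80 mL → factor 80/5 = 16
Step 2: 0.5 mL + 4.5 mL = 5 mL total → factor 5/0.5 = 10
Step 3: 2-fold → factor 2
Overall dilution factor = 16 × 10 × 2 = 320
Stock = 0.312 mM × 320 = 99.84 mM = 0.0998 M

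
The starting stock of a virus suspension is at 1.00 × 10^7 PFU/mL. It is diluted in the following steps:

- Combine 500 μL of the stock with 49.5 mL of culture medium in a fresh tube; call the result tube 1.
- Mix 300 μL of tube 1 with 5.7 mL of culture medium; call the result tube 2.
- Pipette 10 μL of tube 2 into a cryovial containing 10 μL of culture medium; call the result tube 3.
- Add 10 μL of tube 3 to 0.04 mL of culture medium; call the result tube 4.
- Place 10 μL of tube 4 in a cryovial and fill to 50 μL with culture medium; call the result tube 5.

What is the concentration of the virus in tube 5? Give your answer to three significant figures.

Step 1: 500 μL + 49.5 mL = 50000 μL total → factor 50000/500 = 100
Step 2: 300 μL + 5.7 mL = 6000 μL total → factor 6000/300 = 20
Step 3: 10 μL + 10 μL = 20 μL total → factor 20/10 = 2
Step 4: 10 μL + 0.04 mL = 50 μL total → factor 50/10 = 5
Step 5: 10 μL brought to 50 μL → factor 50/10 = 5
Overall dilution factor = 100 × 20 × 2 × 5 × 5 = 1 × 10^5
Final = 1.00 × 10^7 PFU/mL / 1 × 10^5 = 100 PFU/mL

100 PFU/mL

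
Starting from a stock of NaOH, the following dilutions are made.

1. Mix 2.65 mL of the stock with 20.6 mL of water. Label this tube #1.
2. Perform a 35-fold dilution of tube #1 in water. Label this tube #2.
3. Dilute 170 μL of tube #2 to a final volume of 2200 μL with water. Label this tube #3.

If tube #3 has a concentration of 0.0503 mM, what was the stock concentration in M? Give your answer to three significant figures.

0.200 M

Step 1: 2.65 mL + 20.6 mL = 23.25 mL total → factor 23.25/2.65 = 8.7736
Step 2: 35-fold → factor 35
Step 3: 170 μL brought to 2200 μL → factor 2200/170 = 12.941
Overall dilution factor = 8.7736 × 35 × 12.941 = 3973.9
Stock = 0.0503 mM × 3973.9 = 199.9 mM = 0.200 M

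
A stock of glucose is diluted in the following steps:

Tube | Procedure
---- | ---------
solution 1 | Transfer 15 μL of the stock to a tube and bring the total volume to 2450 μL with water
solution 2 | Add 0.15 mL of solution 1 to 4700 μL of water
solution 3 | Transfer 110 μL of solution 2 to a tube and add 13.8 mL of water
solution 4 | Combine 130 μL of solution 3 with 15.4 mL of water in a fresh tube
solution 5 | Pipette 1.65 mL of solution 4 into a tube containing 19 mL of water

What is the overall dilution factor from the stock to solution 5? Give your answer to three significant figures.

Step 1: 15 μL brought to 2450 μL → factor 2450/15 = 163.33
Step 2: 0.15 mL + 4700 μL = 4.85 mL total → factor 4.85/0.15 = 32.333
Step 3: 110 μL + 13.8 mL = 13910 μL total → factor 13910/110 = 126.45
Step 4: 130 μL + 15.4 mL = 15530 μL total → factor 15530/130 = 119.46
Step 5: 1.65 mL + 19 mL = 20.65 mL total → factor 20.65/1.65 = 12.515
Overall dilution factor = 163.33 × 32.333 × 126.45 × 119.46 × 12.515 = 9.9844 × 10^8

9.98 × 10^8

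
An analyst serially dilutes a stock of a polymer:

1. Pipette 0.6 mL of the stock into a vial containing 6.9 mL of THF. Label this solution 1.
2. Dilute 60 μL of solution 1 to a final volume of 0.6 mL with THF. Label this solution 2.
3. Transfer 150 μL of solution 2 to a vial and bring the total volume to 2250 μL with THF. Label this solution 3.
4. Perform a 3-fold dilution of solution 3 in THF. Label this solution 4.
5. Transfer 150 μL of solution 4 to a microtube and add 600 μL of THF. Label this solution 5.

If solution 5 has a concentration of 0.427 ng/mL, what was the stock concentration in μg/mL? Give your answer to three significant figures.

Step 1: 0.6 mL + 6.9 mL = 7.5 mL total → factor 7.5/0.6 = 12.5
Step 2: 60 μL brought to 0.6 mL → factor 600/60 = 10
Step 3: 150 μL brought to 2250 μL → factor 2250/150 = 15
Step 4: 3-fold → factor 3
Step 5: 150 μL + 600 μL = 750 μL total → factor 750/150 = 5
Overall dilution factor = 12.5 × 10 × 15 × 3 × 5 = 28125
Stock = 0.427 ng/mL × 28125 = 1.201 × 10^4 ng/mL = 12.0 μg/mL

12.0 μg/mL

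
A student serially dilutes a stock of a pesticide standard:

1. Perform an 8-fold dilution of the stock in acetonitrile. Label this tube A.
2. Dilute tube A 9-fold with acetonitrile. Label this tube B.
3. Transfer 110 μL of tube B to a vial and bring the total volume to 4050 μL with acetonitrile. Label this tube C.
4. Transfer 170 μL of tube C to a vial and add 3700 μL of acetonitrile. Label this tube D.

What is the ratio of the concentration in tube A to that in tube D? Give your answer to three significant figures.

Step 1: 8-fold → factor 8
Step 2: 9-fold → factor 9
Step 3: 110 μL brought to 4050 μL → factor 4050/110 = 36.818
Step 4: 170 μL + 3700 μL = 3870 μL total → factor 3870/170 = 22.765
Dilution factor to tube A = 8; to tube D = 60347
[tube A]/[tube D] = (factor to tube D)/(factor to tube A) = 60347/8 = 7.54 × 10^3

7.54 × 10^3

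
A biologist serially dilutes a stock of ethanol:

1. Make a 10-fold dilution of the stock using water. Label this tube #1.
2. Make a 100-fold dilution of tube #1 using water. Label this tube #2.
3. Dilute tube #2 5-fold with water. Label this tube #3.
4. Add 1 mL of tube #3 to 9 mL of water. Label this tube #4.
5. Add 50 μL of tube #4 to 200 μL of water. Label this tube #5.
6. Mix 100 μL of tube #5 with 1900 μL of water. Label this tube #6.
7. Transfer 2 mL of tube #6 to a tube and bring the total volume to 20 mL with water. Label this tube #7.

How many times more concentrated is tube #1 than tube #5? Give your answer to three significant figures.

Step 1: 10-fold → factor 10
Step 2: 100-fold → factor 100
Step 3: 5-fold → factor 5
Step 4: 1 mL + 9 mL = 10 mL total → factor 10/1 = 10
Step 5: 50 μL + 200 μL = 250 μL total → factor 250/50 = 5
Dilution factor to tube #1 = 10; to tube #5 = 2.5 × 10^5
[tube #1]/[tube #5] = (factor to tube #5)/(factor to tube #1) = 2.5 × 10^5/10 = 2.50 × 10^4

2.50 × 10^4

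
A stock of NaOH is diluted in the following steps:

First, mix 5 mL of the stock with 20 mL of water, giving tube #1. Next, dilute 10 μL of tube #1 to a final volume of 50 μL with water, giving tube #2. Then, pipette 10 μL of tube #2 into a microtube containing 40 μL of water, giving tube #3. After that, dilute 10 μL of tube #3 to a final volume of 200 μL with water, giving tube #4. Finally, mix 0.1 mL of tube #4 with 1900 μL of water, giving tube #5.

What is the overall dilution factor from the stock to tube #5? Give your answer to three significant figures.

5.00 × 10^4

Step 1: 5 mL + 20 mL = 25 mL total → factor 25/5 = 5
Step 2: 10 μL brought to 50 μL → factor 50/10 = 5
Step 3: 10 μL + 40 μL = 50 μL total → factor 50/10 = 5
Step 4: 10 μL brought to 200 μL → factor 200/10 = 20
Step 5: 0.1 mL + 1900 μL = 2 mL total → factor 2/0.1 = 20
Overall dilution factor = 5 × 5 × 5 × 20 × 20 = 50000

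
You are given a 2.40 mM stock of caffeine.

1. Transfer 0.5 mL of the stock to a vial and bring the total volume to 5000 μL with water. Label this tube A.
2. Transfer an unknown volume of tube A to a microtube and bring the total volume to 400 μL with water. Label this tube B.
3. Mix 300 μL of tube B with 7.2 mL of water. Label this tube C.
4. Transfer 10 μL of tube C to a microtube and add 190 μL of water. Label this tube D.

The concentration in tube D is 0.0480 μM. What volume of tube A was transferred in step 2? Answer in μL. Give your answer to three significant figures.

Step 1: 0.5 mL brought to 5000 μL → factor 5/0.5 = 10
Step 2: v brought to 400 μL → factor = 400 μL/v
Step 3: 300 μL + 7.2 mL = 7500 μL total → factor 7500/300 = 25
Step 4: 10 μL + 190 μL = 200 μL total → factor 200/10 = 20
Product of known-step factors = 5000
Overall factor = 2.40 mM / (0.0480 μM) = 50000
Step-2 factor = 50000 / 5000 = 10
v = 400 μL / 10 = 40.0 μL

40.0 μL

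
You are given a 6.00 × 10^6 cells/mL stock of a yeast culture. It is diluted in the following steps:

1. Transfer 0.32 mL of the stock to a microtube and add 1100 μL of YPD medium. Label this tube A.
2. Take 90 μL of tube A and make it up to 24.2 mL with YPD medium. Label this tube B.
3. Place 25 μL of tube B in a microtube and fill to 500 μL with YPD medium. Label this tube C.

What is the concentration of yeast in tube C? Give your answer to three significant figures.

Step 1: 0.32 mL + 1100 μL = 1.42 mL total → factor 1.42/0.32 = 4.4375
Step 2: 90 μL brought to 24.2 mL → factor 24200/90 = 268.89
Step 3: 25 μL brought to 500 μL → factor 500/25 = 20
Overall dilution factor = 4.4375 × 268.89 × 20 = 23864
Final = 6.00 × 10^6 cells/mL / 23864 = 251 cells/mL

251 cells/mL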